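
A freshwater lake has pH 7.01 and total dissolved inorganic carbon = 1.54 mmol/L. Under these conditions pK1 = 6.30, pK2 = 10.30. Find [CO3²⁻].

α₂ = 1 / (1 + [H⁺]/K2 + [H⁺]²/(K1K2)) = 1 / (1 + 10^+3.29 + 10^+2.58)
   = 1 / (1 + 1949.8 + 380.19) = 1/2331.0 = 0.0004290
[CO3²⁻] = α₂ × DIC = 0.0004290 × 1.54 = 0.000661 mmol/L = 0.661 μmol/L

[CO3²⁻] = 0.661 μmol/L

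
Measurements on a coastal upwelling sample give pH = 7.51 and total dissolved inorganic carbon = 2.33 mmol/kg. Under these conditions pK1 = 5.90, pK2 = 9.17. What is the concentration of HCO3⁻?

α₁ = 1 / (1 + [H⁺]/K1 + K2/[H⁺]) = 1 / (1 + 10^-1.61 + 10^-1.66)
   = 1 / (1 + 0.024547 + 0.021878) = 1/1.0464 = 0.9556
[HCO3⁻] = α₁ × DIC = 0.9556 × 2.33 = 2.23 mmol/kg

[HCO3⁻] = 2.23 mmol/kg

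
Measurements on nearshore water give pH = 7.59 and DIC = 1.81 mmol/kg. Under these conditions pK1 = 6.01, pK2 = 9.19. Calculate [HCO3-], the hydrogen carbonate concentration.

[HCO3⁻] = 1.72 mmol/kg

α₁ = 1 / (1 + [H⁺]/K1 + K2/[H⁺]) = 1 / (1 + 10^-1.58 + 10^-1.60)
   = 1 / (1 + 0.026303 + 0.025119) = 1/1.0514 = 0.9511
[HCO3⁻] = α₁ × DIC = 0.9511 × 1.81 = 1.72 mmol/kg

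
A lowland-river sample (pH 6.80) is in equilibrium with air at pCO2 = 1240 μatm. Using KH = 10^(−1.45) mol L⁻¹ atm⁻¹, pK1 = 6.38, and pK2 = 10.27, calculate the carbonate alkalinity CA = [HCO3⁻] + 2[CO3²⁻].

[CO2*] = KH · pCO2 = 10^(−1.45) × 1240×10^-6 = 4.400×10^-5 mol/L
α₀ = 1/(1 + K1/[H⁺] + K1K2/[H⁺]²) = 1/(1 + 10^+0.42 + 10^-3.05) = 0.2754
DIC = [CO2*]/α₀ = 4.400×10^-5 / 0.2754 = 0.1598 mmol/L
CA = (α₁ + 2α₂)·DIC = (0.7244 + 2×0.0002454) × 0.1598 = 0.116 mmol/L

CA = 0.116 mmol/L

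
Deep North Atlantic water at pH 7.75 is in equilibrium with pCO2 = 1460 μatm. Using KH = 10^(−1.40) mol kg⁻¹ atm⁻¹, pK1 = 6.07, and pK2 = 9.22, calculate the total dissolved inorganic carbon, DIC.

[CO2*] = KH · pCO2 = 10^(−1.40) × 1460×10^-6 = 5.812×10^-5 mol/kg
α₀ = 1/(1 + K1/[H⁺] + K1K2/[H⁺]²) = 1/(1 + 10^+1.68 + 10^+0.21) = 0.01981
DIC = [CO2*]/α₀ = 5.812×10^-5 / 0.01981 = 2.93 mmol/kg

DIC = 2.93 mmol/kg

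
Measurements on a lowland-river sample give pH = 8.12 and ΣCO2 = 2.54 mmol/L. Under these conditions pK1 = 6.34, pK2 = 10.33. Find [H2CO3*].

α₀ = 1 / (1 + K1/[H⁺] + K1K2/[H⁺]²) = 1 / (1 + 10^+1.78 + 10^-0.43)
   = 1 / (1 + 60.256 + 0.37154) = 1/61.627 = 0.01623
[CO2*] = α₀ × DIC = 0.01623 × 2.54 = 0.0412 mmol/L

[CO2*] = 0.0412 mmol/L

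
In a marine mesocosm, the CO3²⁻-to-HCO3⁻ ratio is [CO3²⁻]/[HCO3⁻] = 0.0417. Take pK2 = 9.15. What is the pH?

From K2 = [H⁺][CO3²⁻]/[HCO3⁻]:  pH = pK2 + log₁₀([CO3²⁻]/[HCO3⁻])
log₁₀(0.0417) = -1.380
pH = 9.15 + (-1.380) = 7.77

pH = 7.77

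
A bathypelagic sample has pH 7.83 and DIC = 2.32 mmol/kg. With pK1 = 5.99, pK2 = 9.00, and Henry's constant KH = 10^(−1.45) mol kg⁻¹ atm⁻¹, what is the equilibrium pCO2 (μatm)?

α₀ = 1 / (1 + K1/[H⁺] + K1K2/[H⁺]²) = 1 / (1 + 10^+1.84 + 10^+0.67)
   = 1 / (1 + 69.183 + 4.6774) = 1/74.860 = 0.01336
[CO2*] = α₀ × DIC = 0.01336 × 2.32 = 0.03099 mmol/kg
pCO2 = [CO2*]/KH = 3.099×10^-5 / 3.548×10^-2 = 873 μatm

pCO2 = 873 μatm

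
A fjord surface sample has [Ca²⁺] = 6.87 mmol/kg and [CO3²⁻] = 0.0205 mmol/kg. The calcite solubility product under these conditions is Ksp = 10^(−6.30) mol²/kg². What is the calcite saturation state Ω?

Ω = 0.281

Ksp = 10^(−6.30) = 5.012×10^-7
Ω = [Ca²⁺][CO3²⁻]/Ksp = (6.87×10^-3)(0.0205×10^-3) / 5.012×10^-7 = 0.281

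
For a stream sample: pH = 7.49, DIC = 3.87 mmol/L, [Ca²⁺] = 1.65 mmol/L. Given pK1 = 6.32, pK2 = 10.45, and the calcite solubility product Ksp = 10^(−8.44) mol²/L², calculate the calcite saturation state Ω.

Ω = 1.80

α₂ = 1 / (1 + [H⁺]/K2 + [H⁺]²/(K1K2)) = 1 / (1 + 10^+2.96 + 10^+1.79)
   = 1 / (1 + 912.01 + 61.660) = 1/974.67 = 0.001026
[CO3²⁻] = α₂ × DIC = 0.001026 × 3.87 = 0.003971 mmol/L = 3.971 μmol/L
Ksp = 10^(−8.44) = 3.631×10^-9
Ω = [Ca²⁺][CO3²⁻]/Ksp = (1.65×10^-3)(3.971×10^-6) / 3.631×10^-9 = 1.80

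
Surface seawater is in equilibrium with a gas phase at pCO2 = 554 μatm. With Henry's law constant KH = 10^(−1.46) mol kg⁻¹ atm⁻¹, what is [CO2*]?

KH = 10^(−1.46) = 3.467×10^-2 mol kg⁻¹ atm⁻¹
[CO2*] = KH · pCO2 = 3.467×10^-2 × 554×10^-6 atm = 1.92×10^-5 mol/kg

[CO2*] = 19.2 μmol/kg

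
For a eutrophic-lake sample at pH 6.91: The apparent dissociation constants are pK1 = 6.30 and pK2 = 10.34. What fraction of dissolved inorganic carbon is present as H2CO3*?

α₀ = 0.197

α₀ = 1 / (1 + K1/[H⁺] + K1K2/[H⁺]²) = 1 / (1 + 10^+0.61 + 10^-2.82)
   = 1 / (1 + 4.0738 + 0.0015136) = 1/5.0753 = 0.1970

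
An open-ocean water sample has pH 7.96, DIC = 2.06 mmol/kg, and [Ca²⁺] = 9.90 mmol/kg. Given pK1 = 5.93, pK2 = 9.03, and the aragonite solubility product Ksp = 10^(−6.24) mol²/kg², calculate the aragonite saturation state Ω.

Ω = 2.76

α₂ = 1 / (1 + [H⁺]/K2 + [H⁺]²/(K1K2)) = 1 / (1 + 10^+1.07 + 10^-0.96)
   = 1 / (1 + 11.749 + 0.10965) = 1/12.859 = 0.07777
[CO3²⁻] = α₂ × DIC = 0.07777 × 2.06 = 0.1602 mmol/kg
Ksp = 10^(−6.24) = 5.754×10^-7
Ω = [Ca²⁺][CO3²⁻]/Ksp = (9.90×10^-3)(1.602×10^-4) / 5.754×10^-7 = 2.76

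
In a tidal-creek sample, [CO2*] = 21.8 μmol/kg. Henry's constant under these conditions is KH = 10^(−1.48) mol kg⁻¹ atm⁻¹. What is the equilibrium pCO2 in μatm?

KH = 10^(−1.48) = 3.311×10^-2 mol kg⁻¹ atm⁻¹
pCO2 = [CO2*]/KH = 21.8×10^-6 / 3.311×10^-2 = 6.58×10^-4 atm = 658 μatm

pCO2 = 658 μatm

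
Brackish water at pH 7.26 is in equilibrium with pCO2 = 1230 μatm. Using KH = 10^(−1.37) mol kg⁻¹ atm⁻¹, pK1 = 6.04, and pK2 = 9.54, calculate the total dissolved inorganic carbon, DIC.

DIC = 0.928 mmol/kg

[CO2*] = KH · pCO2 = 10^(−1.37) × 1230×10^-6 = 5.247×10^-5 mol/kg
α₀ = 1/(1 + K1/[H⁺] + K1K2/[H⁺]²) = 1/(1 + 10^+1.22 + 10^-1.06) = 0.05655
DIC = [CO2*]/α₀ = 5.247×10^-5 / 0.05655 = 0.928 mmol/kg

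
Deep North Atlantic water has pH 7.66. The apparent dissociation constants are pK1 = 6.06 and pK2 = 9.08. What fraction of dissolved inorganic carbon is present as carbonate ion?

α₂ = 1 / (1 + [H⁺]/K2 + [H⁺]²/(K1K2)) = 1 / (1 + 10^+1.42 + 10^-0.18)
   = 1 / (1 + 26.303 + 0.66069) = 1/27.963 = 0.03576

α₂ = 0.0358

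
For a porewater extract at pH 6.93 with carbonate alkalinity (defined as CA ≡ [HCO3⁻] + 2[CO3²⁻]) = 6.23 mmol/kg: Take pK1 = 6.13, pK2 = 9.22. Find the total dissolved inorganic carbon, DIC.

CA = [HCO3⁻] + 2[CO3²⁻] = (α₁ + 2α₂)·DIC
At pH 6.93: [H⁺]/K1 = 10^-0.80 = 0.15849, K2/[H⁺] = 10^-2.29 = 0.0051286
α₁ = 1/(1 + 0.15849 + 0.0051286) = 1/1.1636 = 0.8594; α₂ = α₁·K2/[H⁺] = 0.004407
α₁ + 2α₂ = 0.8682
DIC = CA / (α₁ + 2α₂) = 6.23 / 0.8682 = 7.18 mmol/kg

DIC = 7.18 mmol/kg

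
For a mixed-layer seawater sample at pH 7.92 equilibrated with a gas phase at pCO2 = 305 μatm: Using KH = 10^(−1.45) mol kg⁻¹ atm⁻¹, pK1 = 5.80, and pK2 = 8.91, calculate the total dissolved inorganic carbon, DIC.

[CO2*] = KH · pCO2 = 10^(−1.45) × 305×10^-6 = 1.082×10^-5 mol/kg
α₀ = 1/(1 + K1/[H⁺] + K1K2/[H⁺]²) = 1/(1 + 10^+2.12 + 10^+1.13) = 0.006835
DIC = [CO2*]/α₀ = 1.082×10^-5 / 0.006835 = 1.58 mmol/kg

DIC = 1.58 mmol/kg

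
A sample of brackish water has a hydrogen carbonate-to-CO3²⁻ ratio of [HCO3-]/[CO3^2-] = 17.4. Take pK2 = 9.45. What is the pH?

pH = 8.21

From K2 = [H⁺][CO3^2-]/[HCO3-]:  pH = pK2 − log₁₀([HCO3-]/[CO3^2-])
log₁₀(17.4) = +1.241
pH = 9.45 − (+1.241) = 8.21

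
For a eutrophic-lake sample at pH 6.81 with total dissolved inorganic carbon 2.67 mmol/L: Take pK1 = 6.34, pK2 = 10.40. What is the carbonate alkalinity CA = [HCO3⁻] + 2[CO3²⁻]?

CA = [HCO3⁻] + 2[CO3²⁻] = (α₁ + 2α₂)·DIC
At pH 6.81: [H⁺]/K1 = 10^-0.47 = 0.33884, K2/[H⁺] = 10^-3.59 = 0.00025704
α₁ = 1/(1 + 0.33884 + 0.00025704) = 1/1.3391 = 0.7468; α₂ = α₁·K2/[H⁺] = 0.0001919
α₁ + 2α₂ = 0.7472
CA = 0.7472 × 2.67 = 1.99 mmol/L

CA = 1.99 mmol/L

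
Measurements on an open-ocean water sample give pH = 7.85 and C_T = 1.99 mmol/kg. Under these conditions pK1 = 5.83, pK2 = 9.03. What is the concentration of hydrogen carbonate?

[HCO3⁻] = 1.85 mmol/kg

α₁ = 1 / (1 + [H⁺]/K1 + K2/[H⁺]) = 1 / (1 + 10^-2.02 + 10^-1.18)
   = 1 / (1 + 0.0095499 + 0.066069) = 1/1.0756 = 0.9297
[HCO3⁻] = α₁ × DIC = 0.9297 × 1.99 = 1.85 mmol/kg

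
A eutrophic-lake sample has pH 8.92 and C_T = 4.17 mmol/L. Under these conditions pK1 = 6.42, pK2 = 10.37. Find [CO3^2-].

α₂ = 1 / (1 + [H⁺]/K2 + [H⁺]²/(K1K2)) = 1 / (1 + 10^+1.45 + 10^-1.05)
   = 1 / (1 + 28.184 + 0.089125) = 1/29.273 = 0.03416
[CO3²⁻] = α₂ × DIC = 0.03416 × 4.17 = 0.142 mmol/L

[CO3²⁻] = 0.142 mmol/L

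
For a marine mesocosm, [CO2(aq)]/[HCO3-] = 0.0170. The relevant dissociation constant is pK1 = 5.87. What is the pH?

pH = 7.64

From K1 = [H⁺][HCO3-]/[CO2(aq)]:  pH = pK1 − log₁₀([CO2(aq)]/[HCO3-])
log₁₀(0.0170) = -1.770
pH = 5.87 − (-1.770) = 7.64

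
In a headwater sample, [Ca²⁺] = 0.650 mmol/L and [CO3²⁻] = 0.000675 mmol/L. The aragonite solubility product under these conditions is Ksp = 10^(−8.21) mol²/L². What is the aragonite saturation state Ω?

Ksp = 10^(−8.21) = 6.166×10^-9
Ω = [Ca²⁺][CO3²⁻]/Ksp = (0.650×10^-3)(0.000675×10^-3) / 6.166×10^-9 = 0.0712

Ω = 0.0712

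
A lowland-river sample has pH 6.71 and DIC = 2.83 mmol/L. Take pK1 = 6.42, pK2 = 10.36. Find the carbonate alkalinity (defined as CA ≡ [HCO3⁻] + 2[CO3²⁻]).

CA = 1.87 mmol/L

CA = [HCO3⁻] + 2[CO3²⁻] = (α₁ + 2α₂)·DIC
At pH 6.71: [H⁺]/K1 = 10^-0.29 = 0.51286, K2/[H⁺] = 10^-3.65 = 0.00022387
α₁ = 1/(1 + 0.51286 + 0.00022387) = 1/1.5131 = 0.6609; α₂ = α₁·K2/[H⁺] = 0.0001480
α₁ + 2α₂ = 0.6612
CA = 0.6612 × 2.83 = 1.87 mmol/L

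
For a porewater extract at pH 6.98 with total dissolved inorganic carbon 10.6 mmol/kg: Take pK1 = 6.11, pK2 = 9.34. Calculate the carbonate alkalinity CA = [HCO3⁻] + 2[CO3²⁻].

CA = 9.39 mmol/kg

CA = [HCO3⁻] + 2[CO3²⁻] = (α₁ + 2α₂)·DIC
At pH 6.98: [H⁺]/K1 = 10^-0.87 = 0.13490, K2/[H⁺] = 10^-2.36 = 0.0043652
α₁ = 1/(1 + 0.13490 + 0.0043652) = 1/1.1393 = 0.8778; α₂ = α₁·K2/[H⁺] = 0.003832
α₁ + 2α₂ = 0.8854
CA = 0.8854 × 10.6 = 9.39 mmol/kg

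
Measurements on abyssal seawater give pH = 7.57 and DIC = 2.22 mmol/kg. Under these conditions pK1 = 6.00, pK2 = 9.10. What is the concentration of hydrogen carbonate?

α₁ = 1 / (1 + [H⁺]/K1 + K2/[H⁺]) = 1 / (1 + 10^-1.57 + 10^-1.53)
   = 1 / (1 + 0.026915 + 0.029512) = 1/1.0564 = 0.9466
[HCO3⁻] = α₁ × DIC = 0.9466 × 2.22 = 2.10 mmol/kg

[HCO3⁻] = 2.10 mmol/kg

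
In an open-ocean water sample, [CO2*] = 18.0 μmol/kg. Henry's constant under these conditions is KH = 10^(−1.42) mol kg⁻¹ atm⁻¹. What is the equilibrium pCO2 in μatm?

pCO2 = 473 μatm

KH = 10^(−1.42) = 3.802×10^-2 mol kg⁻¹ atm⁻¹
pCO2 = [CO2*]/KH = 18.0×10^-6 / 3.802×10^-2 = 4.73×10^-4 atm = 473 μatm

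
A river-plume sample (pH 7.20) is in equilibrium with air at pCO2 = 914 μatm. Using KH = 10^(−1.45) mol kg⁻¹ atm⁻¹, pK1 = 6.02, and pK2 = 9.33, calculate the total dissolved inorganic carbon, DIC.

DIC = 0.527 mmol/kg

[CO2*] = KH · pCO2 = 10^(−1.45) × 914×10^-6 = 3.243×10^-5 mol/kg
α₀ = 1/(1 + K1/[H⁺] + K1K2/[H⁺]²) = 1/(1 + 10^+1.18 + 10^-0.95) = 0.06155
DIC = [CO2*]/α₀ = 3.243×10^-5 / 0.06155 = 0.527 mmol/kg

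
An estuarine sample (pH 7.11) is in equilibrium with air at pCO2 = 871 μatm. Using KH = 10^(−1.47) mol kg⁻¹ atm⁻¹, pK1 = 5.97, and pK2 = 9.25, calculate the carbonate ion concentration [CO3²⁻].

[CO3²⁻] = 2.95 μmol/kg

[CO2*] = KH · pCO2 = 10^(−1.47) × 871×10^-6 = 2.951×10^-5 mol/kg
α₀ = 1/(1 + K1/[H⁺] + K1K2/[H⁺]²) = 1/(1 + 10^+1.14 + 10^-1.00) = 0.06710
DIC = [CO2*]/α₀ = 2.951×10^-5 / 0.06710 = 0.4399 mmol/kg
[CO3²⁻] = α₂·DIC; α₂ = 0.006710, so [CO3²⁻] = 0.006710 × 0.4399 = 0.00295 mmol/kg = 2.95 μmol/kg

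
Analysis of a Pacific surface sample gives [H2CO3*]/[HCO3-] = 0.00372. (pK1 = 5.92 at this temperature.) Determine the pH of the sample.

pH = 8.35

From K1 = [H⁺][HCO3-]/[H2CO3*]:  pH = pK1 − log₁₀([H2CO3*]/[HCO3-])
log₁₀(0.00372) = -2.429
pH = 5.92 − (-2.429) = 8.35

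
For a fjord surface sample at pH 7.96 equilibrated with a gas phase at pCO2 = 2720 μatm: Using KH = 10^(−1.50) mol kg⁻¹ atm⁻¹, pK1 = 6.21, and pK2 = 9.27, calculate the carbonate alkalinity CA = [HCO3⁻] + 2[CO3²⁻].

[CO2*] = KH · pCO2 = 10^(−1.50) × 2720×10^-6 = 8.601×10^-5 mol/kg
α₀ = 1/(1 + K1/[H⁺] + K1K2/[H⁺]²) = 1/(1 + 10^+1.75 + 10^+0.44) = 0.01667
DIC = [CO2*]/α₀ = 8.601×10^-5 / 0.01667 = 5.160 mmol/kg
CA = (α₁ + 2α₂)·DIC = (0.9374 + 2×0.04591) × 5.160 = 5.31 mmol/kg

CA = 5.31 mmol/kg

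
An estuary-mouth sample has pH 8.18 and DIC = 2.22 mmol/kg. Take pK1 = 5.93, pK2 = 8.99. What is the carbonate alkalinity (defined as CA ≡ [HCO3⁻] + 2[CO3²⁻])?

CA = [HCO3⁻] + 2[CO3²⁻] = (α₁ + 2α₂)·DIC
At pH 8.18: [H⁺]/K1 = 10^-2.25 = 0.0056234, K2/[H⁺] = 10^-0.81 = 0.15488
α₁ = 1/(1 + 0.0056234 + 0.15488) = 1/1.1605 = 0.8617; α₂ = α₁·K2/[H⁺] = 0.1335
α₁ + 2α₂ = 1.1286
CA = 1.1286 × 2.22 = 2.51 mmol/kg

CA = 2.51 mmol/kg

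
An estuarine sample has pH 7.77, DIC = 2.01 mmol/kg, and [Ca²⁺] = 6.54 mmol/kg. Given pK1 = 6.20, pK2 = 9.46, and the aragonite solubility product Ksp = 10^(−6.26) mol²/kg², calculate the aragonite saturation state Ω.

Ω = 0.466

α₂ = 1 / (1 + [H⁺]/K2 + [H⁺]²/(K1K2)) = 1 / (1 + 10^+1.69 + 10^+0.12)
   = 1 / (1 + 48.978 + 1.3183) = 1/51.296 = 0.01949
[CO3²⁻] = α₂ × DIC = 0.01949 × 2.01 = 0.03918 mmol/kg
Ksp = 10^(−6.26) = 5.495×10^-7
Ω = [Ca²⁺][CO3²⁻]/Ksp = (6.54×10^-3)(3.918×10^-5) / 5.495×10^-7 = 0.466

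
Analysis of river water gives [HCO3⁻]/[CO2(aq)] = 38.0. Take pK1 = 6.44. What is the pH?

pH = 8.02

From K1 = [H⁺][HCO3⁻]/[CO2(aq)]:  pH = pK1 + log₁₀([HCO3⁻]/[CO2(aq)])
log₁₀(38.0) = +1.580
pH = 6.44 + (+1.580) = 8.02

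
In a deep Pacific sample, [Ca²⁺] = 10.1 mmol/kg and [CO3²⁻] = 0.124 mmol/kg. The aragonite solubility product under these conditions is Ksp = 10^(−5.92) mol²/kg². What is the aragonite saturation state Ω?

Ω = 1.04

Ksp = 10^(−5.92) = 1.202×10^-6
Ω = [Ca²⁺][CO3²⁻]/Ksp = (10.1×10^-3)(0.124×10^-3) / 1.202×10^-6 = 1.04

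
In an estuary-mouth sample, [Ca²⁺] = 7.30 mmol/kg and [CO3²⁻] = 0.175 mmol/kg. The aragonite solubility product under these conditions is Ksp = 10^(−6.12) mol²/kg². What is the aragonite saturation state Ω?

Ω = 1.68

Ksp = 10^(−6.12) = 7.586×10^-7
Ω = [Ca²⁺][CO3²⁻]/Ksp = (7.30×10^-3)(0.175×10^-3) / 7.586×10^-7 = 1.68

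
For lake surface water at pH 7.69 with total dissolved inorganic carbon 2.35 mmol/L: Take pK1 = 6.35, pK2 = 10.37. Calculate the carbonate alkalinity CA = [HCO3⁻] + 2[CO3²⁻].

CA = 2.25 mmol/L

CA = [HCO3⁻] + 2[CO3²⁻] = (α₁ + 2α₂)·DIC
At pH 7.69: [H⁺]/K1 = 10^-1.34 = 0.045709, K2/[H⁺] = 10^-2.68 = 0.0020893
α₁ = 1/(1 + 0.045709 + 0.0020893) = 1/1.0478 = 0.9544; α₂ = α₁·K2/[H⁺] = 0.001994
α₁ + 2α₂ = 0.9584
CA = 0.9584 × 2.35 = 2.25 mmol/L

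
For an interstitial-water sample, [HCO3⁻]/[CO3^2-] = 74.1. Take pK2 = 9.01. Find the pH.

pH = 7.14

From K2 = [H⁺][CO3^2-]/[HCO3⁻]:  pH = pK2 − log₁₀([HCO3⁻]/[CO3^2-])
log₁₀(74.1) = +1.870
pH = 9.01 − (+1.870) = 7.14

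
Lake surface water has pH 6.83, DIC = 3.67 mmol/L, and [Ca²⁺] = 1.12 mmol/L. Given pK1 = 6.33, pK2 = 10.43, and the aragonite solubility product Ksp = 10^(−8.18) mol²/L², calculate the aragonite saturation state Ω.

α₂ = 1 / (1 + [H⁺]/K2 + [H⁺]²/(K1K2)) = 1 / (1 + 10^+3.60 + 10^+3.10)
   = 1 / (1 + 3981.1 + 1258.9) = 1/5241.0 = 0.0001908
[CO3²⁻] = α₂ × DIC = 0.0001908 × 3.67 = 0.0007002 mmol/L = 0.7002 μmol/L
Ksp = 10^(−8.18) = 6.607×10^-9
Ω = [Ca²⁺][CO3²⁻]/Ksp = (1.12×10^-3)(7.002×10^-7) / 6.607×10^-9 = 0.119

Ω = 0.119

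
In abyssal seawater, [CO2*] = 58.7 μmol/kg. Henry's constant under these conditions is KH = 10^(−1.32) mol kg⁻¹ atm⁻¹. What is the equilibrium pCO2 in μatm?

KH = 10^(−1.32) = 4.786×10^-2 mol kg⁻¹ atm⁻¹
pCO2 = [CO2*]/KH = 58.7×10^-6 / 4.786×10^-2 = 1.23×10^-3 atm = 1230 μatm

pCO2 = 1230 μatm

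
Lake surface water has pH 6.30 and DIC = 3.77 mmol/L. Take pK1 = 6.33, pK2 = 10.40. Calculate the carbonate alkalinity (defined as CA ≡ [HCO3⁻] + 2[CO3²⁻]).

CA = [HCO3⁻] + 2[CO3²⁻] = (α₁ + 2α₂)·DIC
At pH 6.30: [H⁺]/K1 = 10^0.03 = 1.0715, K2/[H⁺] = 10^-4.10 = 7.9433×10^-5
α₁ = 1/(1 + 1.0715 + 7.9433×10^-5) = 1/2.0716 = 0.4827; α₂ = α₁·K2/[H⁺] = 3.834×10^-5
α₁ + 2α₂ = 0.4828
CA = 0.4828 × 3.77 = 1.82 mmol/L

CA = 1.82 mmol/L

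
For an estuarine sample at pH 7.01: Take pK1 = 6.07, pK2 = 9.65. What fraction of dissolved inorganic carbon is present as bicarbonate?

α₁ = 0.895

α₁ = 1 / (1 + [H⁺]/K1 + K2/[H⁺]) = 1 / (1 + 10^-0.94 + 10^-2.64)
   = 1 / (1 + 0.11482 + 0.0022909) = 1/1.1171 = 0.8952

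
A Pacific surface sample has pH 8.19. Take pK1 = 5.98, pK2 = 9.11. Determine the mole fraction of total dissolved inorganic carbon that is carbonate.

α₂ = 0.107

α₂ = 1 / (1 + [H⁺]/K2 + [H⁺]²/(K1K2)) = 1 / (1 + 10^+0.92 + 10^-1.29)
   = 1 / (1 + 8.3176 + 0.051286) = 1/9.3689 = 0.1067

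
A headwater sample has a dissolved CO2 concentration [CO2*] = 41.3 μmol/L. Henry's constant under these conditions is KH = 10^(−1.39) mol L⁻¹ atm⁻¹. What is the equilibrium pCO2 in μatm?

pCO2 = 1010 μatm

KH = 10^(−1.39) = 4.074×10^-2 mol L⁻¹ atm⁻¹
pCO2 = [CO2*]/KH = 41.3×10^-6 / 4.074×10^-2 = 1.01×10^-3 atm = 1010 μatm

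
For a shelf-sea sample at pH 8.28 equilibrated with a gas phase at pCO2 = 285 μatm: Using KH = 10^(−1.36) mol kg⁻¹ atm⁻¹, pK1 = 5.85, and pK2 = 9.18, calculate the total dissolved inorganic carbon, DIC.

DIC = 3.78 mmol/kg

[CO2*] = KH · pCO2 = 10^(−1.36) × 285×10^-6 = 1.244×10^-5 mol/kg
α₀ = 1/(1 + K1/[H⁺] + K1K2/[H⁺]²) = 1/(1 + 10^+2.43 + 10^+1.53) = 0.003289
DIC = [CO2*]/α₀ = 1.244×10^-5 / 0.003289 = 3.78 mmol/kg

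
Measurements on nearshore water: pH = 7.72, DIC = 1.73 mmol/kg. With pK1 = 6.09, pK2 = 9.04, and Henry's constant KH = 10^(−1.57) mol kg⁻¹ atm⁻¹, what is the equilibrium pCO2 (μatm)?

α₀ = 1 / (1 + K1/[H⁺] + K1K2/[H⁺]²) = 1 / (1 + 10^+1.63 + 10^+0.31)
   = 1 / (1 + 42.658 + 2.0417) = 1/45.700 = 0.02188
[CO2*] = α₀ × DIC = 0.02188 × 1.73 = 0.03786 mmol/kg
pCO2 = [CO2*]/KH = 3.786×10^-5 / 2.692×10^-2 = 1410 μatm

pCO2 = 1410 μatm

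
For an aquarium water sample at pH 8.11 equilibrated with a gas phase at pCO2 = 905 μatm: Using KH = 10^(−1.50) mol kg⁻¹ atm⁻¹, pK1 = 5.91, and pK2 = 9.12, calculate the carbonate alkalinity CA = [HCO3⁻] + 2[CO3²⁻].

[CO2*] = KH · pCO2 = 10^(−1.50) × 905×10^-6 = 2.862×10^-5 mol/kg
α₀ = 1/(1 + K1/[H⁺] + K1K2/[H⁺]²) = 1/(1 + 10^+2.20 + 10^+1.19) = 0.005715
DIC = [CO2*]/α₀ = 2.862×10^-5 / 0.005715 = 5.008 mmol/kg
CA = (α₁ + 2α₂)·DIC = (0.9058 + 2×0.08852) × 5.008 = 5.42 mmol/kg

CA = 5.42 mmol/kg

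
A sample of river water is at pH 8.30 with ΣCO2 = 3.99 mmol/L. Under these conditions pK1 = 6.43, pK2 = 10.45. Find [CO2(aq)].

α₀ = 1 / (1 + K1/[H⁺] + K1K2/[H⁺]²) = 1 / (1 + 10^+1.87 + 10^-0.28)
   = 1 / (1 + 74.131 + 0.52481) = 1/75.656 = 0.01322
[CO2*] = α₀ × DIC = 0.01322 × 3.99 = 0.0527 mmol/L

[CO2*] = 0.0527 mmol/L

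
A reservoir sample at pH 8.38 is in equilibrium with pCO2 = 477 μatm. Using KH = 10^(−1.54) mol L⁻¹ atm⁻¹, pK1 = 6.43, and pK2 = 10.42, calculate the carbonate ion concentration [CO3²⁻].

[CO3²⁻] = 11.2 μmol/L

[CO2*] = KH · pCO2 = 10^(−1.54) × 477×10^-6 = 1.376×10^-5 mol/L
α₀ = 1/(1 + K1/[H⁺] + K1K2/[H⁺]²) = 1/(1 + 10^+1.95 + 10^-0.09) = 0.01100
DIC = [CO2*]/α₀ = 1.376×10^-5 / 0.01100 = 1.251 mmol/L
[CO3²⁻] = α₂·DIC; α₂ = 0.008938, so [CO3²⁻] = 0.008938 × 1.251 = 0.0112 mmol/L = 11.2 μmol/L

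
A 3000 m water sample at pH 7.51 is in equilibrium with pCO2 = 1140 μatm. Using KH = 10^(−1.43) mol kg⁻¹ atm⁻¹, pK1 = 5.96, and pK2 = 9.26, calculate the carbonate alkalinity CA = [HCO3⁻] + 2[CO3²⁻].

[CO2*] = KH · pCO2 = 10^(−1.43) × 1140×10^-6 = 4.236×10^-5 mol/kg
α₀ = 1/(1 + K1/[H⁺] + K1K2/[H⁺]²) = 1/(1 + 10^+1.55 + 10^-0.20) = 0.02695
DIC = [CO2*]/α₀ = 4.236×10^-5 / 0.02695 = 1.572 mmol/kg
CA = (α₁ + 2α₂)·DIC = (0.9561 + 2×0.01700) × 1.572 = 1.56 mmol/kg

CA = 1.56 mmol/kg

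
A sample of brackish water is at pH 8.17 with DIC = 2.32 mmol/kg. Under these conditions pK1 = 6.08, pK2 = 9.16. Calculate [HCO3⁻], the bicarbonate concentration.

[HCO3⁻] = 2.09 mmol/kg

α₁ = 1 / (1 + [H⁺]/K1 + K2/[H⁺]) = 1 / (1 + 10^-2.09 + 10^-0.99)
   = 1 / (1 + 0.0081283 + 0.10233) = 1/1.1105 = 0.9005
[HCO3⁻] = α₁ × DIC = 0.9005 × 2.32 = 2.09 mmol/kg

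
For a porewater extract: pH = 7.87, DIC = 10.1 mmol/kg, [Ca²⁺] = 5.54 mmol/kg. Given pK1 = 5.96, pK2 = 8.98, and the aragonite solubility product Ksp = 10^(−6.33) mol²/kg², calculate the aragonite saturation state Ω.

α₂ = 1 / (1 + [H⁺]/K2 + [H⁺]²/(K1K2)) = 1 / (1 + 10^+1.11 + 10^-0.80)
   = 1 / (1 + 12.882 + 0.15849) = 1/14.041 = 0.07122
[CO3²⁻] = α₂ × DIC = 0.07122 × 10.1 = 0.7193 mmol/kg
Ksp = 10^(−6.33) = 4.677×10^-7
Ω = [Ca²⁺][CO3²⁻]/Ksp = (5.54×10^-3)(7.193×10^-4) / 4.677×10^-7 = 8.52

Ω = 8.52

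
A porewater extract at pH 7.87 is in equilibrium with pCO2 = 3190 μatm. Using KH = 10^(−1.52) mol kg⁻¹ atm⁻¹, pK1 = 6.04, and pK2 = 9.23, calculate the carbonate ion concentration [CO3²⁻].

[CO3²⁻] = 0.284 mmol/kg

[CO2*] = KH · pCO2 = 10^(−1.52) × 3190×10^-6 = 9.634×10^-5 mol/kg
α₀ = 1/(1 + K1/[H⁺] + K1K2/[H⁺]²) = 1/(1 + 10^+1.83 + 10^+0.47) = 0.01397
DIC = [CO2*]/α₀ = 9.634×10^-5 / 0.01397 = 6.894 mmol/kg
[CO3²⁻] = α₂·DIC; α₂ = 0.04124, so [CO3²⁻] = 0.04124 × 6.894 = 0.284 mmol/kg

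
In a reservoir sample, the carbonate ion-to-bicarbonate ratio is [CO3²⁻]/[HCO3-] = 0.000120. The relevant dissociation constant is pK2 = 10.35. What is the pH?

From K2 = [H⁺][CO3²⁻]/[HCO3-]:  pH = pK2 + log₁₀([CO3²⁻]/[HCO3-])
log₁₀(0.000120) = -3.921
pH = 10.35 + (-3.921) = 6.43

pH = 6.43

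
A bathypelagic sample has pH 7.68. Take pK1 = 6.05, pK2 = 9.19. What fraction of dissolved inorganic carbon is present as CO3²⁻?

α₂ = 1 / (1 + [H⁺]/K2 + [H⁺]²/(K1K2)) = 1 / (1 + 10^+1.51 + 10^-0.12)
   = 1 / (1 + 32.359 + 0.75858) = 1/34.118 = 0.02931

α₂ = 0.0293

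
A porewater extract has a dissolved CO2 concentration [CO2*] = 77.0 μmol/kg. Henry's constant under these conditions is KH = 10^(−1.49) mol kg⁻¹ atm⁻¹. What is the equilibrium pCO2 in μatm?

KH = 10^(−1.49) = 3.236×10^-2 mol kg⁻¹ atm⁻¹
pCO2 = [CO2*]/KH = 77.0×10^-6 / 3.236×10^-2 = 2.38×10^-3 atm = 2380 μatm

pCO2 = 2380 μatm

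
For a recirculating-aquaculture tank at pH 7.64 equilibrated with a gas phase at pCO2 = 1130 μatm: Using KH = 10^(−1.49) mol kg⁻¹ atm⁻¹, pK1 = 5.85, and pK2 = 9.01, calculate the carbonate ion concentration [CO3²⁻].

[CO3²⁻] = 0.0962 mmol/kg

[CO2*] = KH · pCO2 = 10^(−1.49) × 1130×10^-6 = 3.657×10^-5 mol/kg
α₀ = 1/(1 + K1/[H⁺] + K1K2/[H⁺]²) = 1/(1 + 10^+1.79 + 10^+0.42) = 0.01532
DIC = [CO2*]/α₀ = 3.657×10^-5 / 0.01532 = 2.387 mmol/kg
[CO3²⁻] = α₂·DIC; α₂ = 0.04029, so [CO3²⁻] = 0.04029 × 2.387 = 0.0962 mmol/kg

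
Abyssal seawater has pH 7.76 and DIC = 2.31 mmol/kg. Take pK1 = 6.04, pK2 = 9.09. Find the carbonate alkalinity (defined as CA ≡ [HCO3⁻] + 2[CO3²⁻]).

CA = 2.37 mmol/kg

CA = [HCO3⁻] + 2[CO3²⁻] = (α₁ + 2α₂)·DIC
At pH 7.76: [H⁺]/K1 = 10^-1.72 = 0.019055, K2/[H⁺] = 10^-1.33 = 0.046774
α₁ = 1/(1 + 0.019055 + 0.046774) = 1/1.0658 = 0.9382; α₂ = α₁·K2/[H⁺] = 0.04388
α₁ + 2α₂ = 1.0260
CA = 1.0260 × 2.31 = 2.37 mmol/kg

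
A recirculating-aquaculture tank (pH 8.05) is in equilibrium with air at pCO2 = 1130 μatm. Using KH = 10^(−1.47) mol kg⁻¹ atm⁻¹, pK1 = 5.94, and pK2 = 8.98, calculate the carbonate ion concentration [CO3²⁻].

[CO3²⁻] = 0.580 mmol/kg

[CO2*] = KH · pCO2 = 10^(−1.47) × 1130×10^-6 = 3.829×10^-5 mol/kg
α₀ = 1/(1 + K1/[H⁺] + K1K2/[H⁺]²) = 1/(1 + 10^+2.11 + 10^+1.18) = 0.006898
DIC = [CO2*]/α₀ = 3.829×10^-5 / 0.006898 = 5.550 mmol/kg
[CO3²⁻] = α₂·DIC; α₂ = 0.1044, so [CO3²⁻] = 0.1044 × 5.550 = 0.580 mmol/kg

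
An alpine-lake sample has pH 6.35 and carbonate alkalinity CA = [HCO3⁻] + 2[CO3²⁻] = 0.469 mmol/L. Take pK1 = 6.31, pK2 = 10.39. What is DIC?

DIC = 0.897 mmol/L

CA = [HCO3⁻] + 2[CO3²⁻] = (α₁ + 2α₂)·DIC
At pH 6.35: [H⁺]/K1 = 10^-0.04 = 0.91201, K2/[H⁺] = 10^-4.04 = 9.1201×10^-5
α₁ = 1/(1 + 0.91201 + 9.1201×10^-5) = 1/1.9121 = 0.5230; α₂ = α₁·K2/[H⁺] = 4.770×10^-5
α₁ + 2α₂ = 0.5231
DIC = CA / (α₁ + 2α₂) = 0.469 / 0.5231 = 0.897 mmol/L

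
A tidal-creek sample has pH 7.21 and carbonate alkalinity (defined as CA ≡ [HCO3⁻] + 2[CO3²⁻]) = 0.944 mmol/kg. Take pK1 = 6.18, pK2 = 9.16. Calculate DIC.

CA = [HCO3⁻] + 2[CO3²⁻] = (α₁ + 2α₂)·DIC
At pH 7.21: [H⁺]/K1 = 10^-1.03 = 0.093325, K2/[H⁺] = 10^-1.95 = 0.011220
α₁ = 1/(1 + 0.093325 + 0.011220) = 1/1.1045 = 0.9053; α₂ = α₁·K2/[H⁺] = 0.01016
α₁ + 2α₂ = 0.9257
DIC = CA / (α₁ + 2α₂) = 0.944 / 0.9257 = 1.02 mmol/kg

DIC = 1.02 mmol/kg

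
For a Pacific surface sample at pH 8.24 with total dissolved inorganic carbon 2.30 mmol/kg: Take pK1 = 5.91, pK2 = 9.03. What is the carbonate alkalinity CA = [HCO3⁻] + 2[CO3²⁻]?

CA = 2.61 mmol/kg

CA = [HCO3⁻] + 2[CO3²⁻] = (α₁ + 2α₂)·DIC
At pH 8.24: [H⁺]/K1 = 10^-2.33 = 0.0046774, K2/[H⁺] = 10^-0.79 = 0.16218
α₁ = 1/(1 + 0.0046774 + 0.16218) = 1/1.1669 = 0.8570; α₂ = α₁·K2/[H⁺] = 0.1390
α₁ + 2α₂ = 1.1350
CA = 1.1350 × 2.30 = 2.61 mmol/kg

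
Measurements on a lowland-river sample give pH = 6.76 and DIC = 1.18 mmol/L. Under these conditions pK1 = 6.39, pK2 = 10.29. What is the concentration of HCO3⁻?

[HCO3⁻] = 0.827 mmol/L

α₁ = 1 / (1 + [H⁺]/K1 + K2/[H⁺]) = 1 / (1 + 10^-0.37 + 10^-3.53)
   = 1 / (1 + 0.42658 + 0.00029512) = 1/1.4269 = 0.7008
[HCO3⁻] = α₁ × DIC = 0.7008 × 1.18 = 0.827 mmol/L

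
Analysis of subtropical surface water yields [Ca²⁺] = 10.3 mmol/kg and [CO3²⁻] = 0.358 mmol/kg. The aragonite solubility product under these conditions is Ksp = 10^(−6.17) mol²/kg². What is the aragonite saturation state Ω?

Ksp = 10^(−6.17) = 6.761×10^-7
Ω = [Ca²⁺][CO3²⁻]/Ksp = (10.3×10^-3)(0.358×10^-3) / 6.761×10^-7 = 5.45

Ω = 5.45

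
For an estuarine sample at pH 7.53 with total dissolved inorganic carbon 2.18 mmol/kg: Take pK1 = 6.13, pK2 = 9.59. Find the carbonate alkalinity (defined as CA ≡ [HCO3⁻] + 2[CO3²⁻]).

CA = 2.12 mmol/kg

CA = [HCO3⁻] + 2[CO3²⁻] = (α₁ + 2α₂)·DIC
At pH 7.53: [H⁺]/K1 = 10^-1.40 = 0.039811, K2/[H⁺] = 10^-2.06 = 0.0087096
α₁ = 1/(1 + 0.039811 + 0.0087096) = 1/1.0485 = 0.9537; α₂ = α₁·K2/[H⁺] = 0.008307
α₁ + 2α₂ = 0.9703
CA = 0.9703 × 2.18 = 2.12 mmol/kg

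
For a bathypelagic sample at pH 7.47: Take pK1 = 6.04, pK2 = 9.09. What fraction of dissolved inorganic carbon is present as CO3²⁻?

α₂ = 1 / (1 + [H⁺]/K2 + [H⁺]²/(K1K2)) = 1 / (1 + 10^+1.62 + 10^+0.19)
   = 1 / (1 + 41.687 + 1.5488) = 1/44.236 = 0.02261

α₂ = 0.0226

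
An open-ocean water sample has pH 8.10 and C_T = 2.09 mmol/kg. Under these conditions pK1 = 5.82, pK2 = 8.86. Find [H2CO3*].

[CO2*] = 9.30 μmol/kg

α₀ = 1 / (1 + K1/[H⁺] + K1K2/[H⁺]²) = 1 / (1 + 10^+2.28 + 10^+1.52)
   = 1 / (1 + 190.55 + 33.113) = 1/224.66 = 0.004451
[CO2*] = α₀ × DIC = 0.004451 × 2.09 = 0.00930 mmol/kg = 9.30 μmol/kg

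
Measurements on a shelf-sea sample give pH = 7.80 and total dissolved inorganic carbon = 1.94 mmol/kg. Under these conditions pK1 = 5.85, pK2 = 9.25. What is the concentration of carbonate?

α₂ = 1 / (1 + [H⁺]/K2 + [H⁺]²/(K1K2)) = 1 / (1 + 10^+1.45 + 10^-0.50)
   = 1 / (1 + 28.184 + 0.31623) = 1/29.500 = 0.03390
[CO3²⁻] = α₂ × DIC = 0.03390 × 1.94 = 0.0658 mmol/kg

[CO3²⁻] = 0.0658 mmol/kg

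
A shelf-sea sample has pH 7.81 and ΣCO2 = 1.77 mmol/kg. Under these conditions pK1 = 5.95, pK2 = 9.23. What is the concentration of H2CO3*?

[CO2*] = 0.0232 mmol/kg

α₀ = 1 / (1 + K1/[H⁺] + K1K2/[H⁺]²) = 1 / (1 + 10^+1.86 + 10^+0.44)
   = 1 / (1 + 72.444 + 2.7542) = 1/76.198 = 0.01312
[CO2*] = α₀ × DIC = 0.01312 × 1.77 = 0.0232 mmol/kg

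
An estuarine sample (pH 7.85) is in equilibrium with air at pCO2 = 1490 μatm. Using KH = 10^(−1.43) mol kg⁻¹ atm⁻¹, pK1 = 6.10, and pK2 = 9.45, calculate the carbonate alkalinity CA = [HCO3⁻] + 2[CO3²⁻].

CA = 3.27 mmol/kg

[CO2*] = KH · pCO2 = 10^(−1.43) × 1490×10^-6 = 5.536×10^-5 mol/kg
α₀ = 1/(1 + K1/[H⁺] + K1K2/[H⁺]²) = 1/(1 + 10^+1.75 + 10^+0.15) = 0.01705
DIC = [CO2*]/α₀ = 5.536×10^-5 / 0.01705 = 3.247 mmol/kg
CA = (α₁ + 2α₂)·DIC = (0.9589 + 2×0.02409) × 3.247 = 3.27 mmol/kg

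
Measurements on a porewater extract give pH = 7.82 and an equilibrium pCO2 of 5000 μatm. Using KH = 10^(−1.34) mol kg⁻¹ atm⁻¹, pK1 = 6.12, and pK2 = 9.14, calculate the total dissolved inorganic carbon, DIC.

DIC = 12.2 mmol/kg

[CO2*] = KH · pCO2 = 10^(−1.34) × 5000×10^-6 = 2.285×10^-4 mol/kg
α₀ = 1/(1 + K1/[H⁺] + K1K2/[H⁺]²) = 1/(1 + 10^+1.70 + 10^+0.38) = 0.01869
DIC = [CO2*]/α₀ = 2.285×10^-4 / 0.01869 = 12.2 mmol/kg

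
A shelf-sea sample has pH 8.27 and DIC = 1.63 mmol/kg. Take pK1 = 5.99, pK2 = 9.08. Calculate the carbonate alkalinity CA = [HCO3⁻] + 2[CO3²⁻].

CA = 1.84 mmol/kg

CA = [HCO3⁻] + 2[CO3²⁻] = (α₁ + 2α₂)·DIC
At pH 8.27: [H⁺]/K1 = 10^-2.28 = 0.0052481, K2/[H⁺] = 10^-0.81 = 0.15488
α₁ = 1/(1 + 0.0052481 + 0.15488) = 1/1.1601 = 0.8620; α₂ = α₁·K2/[H⁺] = 0.1335
α₁ + 2α₂ = 1.1290
CA = 1.1290 × 1.63 = 1.84 mmol/kg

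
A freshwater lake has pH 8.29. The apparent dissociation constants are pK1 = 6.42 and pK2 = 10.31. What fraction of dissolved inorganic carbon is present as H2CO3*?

α₀ = 0.0132

α₀ = 1 / (1 + K1/[H⁺] + K1K2/[H⁺]²) = 1 / (1 + 10^+1.87 + 10^-0.15)
   = 1 / (1 + 74.131 + 0.70795) = 1/75.839 = 0.01319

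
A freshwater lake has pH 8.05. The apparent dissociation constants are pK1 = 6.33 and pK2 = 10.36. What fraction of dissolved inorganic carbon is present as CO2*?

α₀ = 1 / (1 + K1/[H⁺] + K1K2/[H⁺]²) = 1 / (1 + 10^+1.72 + 10^-0.59)
   = 1 / (1 + 52.481 + 0.25704) = 1/53.738 = 0.01861

α₀ = 0.0186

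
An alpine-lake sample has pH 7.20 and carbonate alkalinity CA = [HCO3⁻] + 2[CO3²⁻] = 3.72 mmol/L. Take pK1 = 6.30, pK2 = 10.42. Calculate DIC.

CA = [HCO3⁻] + 2[CO3²⁻] = (α₁ + 2α₂)·DIC
At pH 7.20: [H⁺]/K1 = 10^-0.90 = 0.12589, K2/[H⁺] = 10^-3.22 = 0.00060256
α₁ = 1/(1 + 0.12589 + 0.00060256) = 1/1.1265 = 0.8877; α₂ = α₁·K2/[H⁺] = 0.0005349
α₁ + 2α₂ = 0.8888
DIC = CA / (α₁ + 2α₂) = 3.72 / 0.8888 = 4.19 mmol/L

DIC = 4.19 mmol/L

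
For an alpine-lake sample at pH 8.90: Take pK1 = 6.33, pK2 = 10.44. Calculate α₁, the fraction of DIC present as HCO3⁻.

α₁ = 0.969

α₁ = 1 / (1 + [H⁺]/K1 + K2/[H⁺]) = 1 / (1 + 10^-2.57 + 10^-1.54)
   = 1 / (1 + 0.0026915 + 0.028840) = 1/1.0315 = 0.9694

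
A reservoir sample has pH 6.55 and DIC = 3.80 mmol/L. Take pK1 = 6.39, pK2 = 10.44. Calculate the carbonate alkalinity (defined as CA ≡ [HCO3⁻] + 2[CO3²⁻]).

CA = 2.25 mmol/L

CA = [HCO3⁻] + 2[CO3²⁻] = (α₁ + 2α₂)·DIC
At pH 6.55: [H⁺]/K1 = 10^-0.16 = 0.69183, K2/[H⁺] = 10^-3.89 = 0.00012882
α₁ = 1/(1 + 0.69183 + 0.00012882) = 1/1.6920 = 0.5910; α₂ = α₁·K2/[H⁺] = 7.614×10^-5
α₁ + 2α₂ = 0.5912
CA = 0.5912 × 3.80 = 2.25 mmol/L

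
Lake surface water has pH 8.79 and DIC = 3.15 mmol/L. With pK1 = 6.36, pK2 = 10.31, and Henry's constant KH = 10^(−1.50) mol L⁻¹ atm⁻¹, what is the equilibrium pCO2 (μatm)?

α₀ = 1 / (1 + K1/[H⁺] + K1K2/[H⁺]²) = 1 / (1 + 10^+2.43 + 10^+0.91)
   = 1 / (1 + 269.15 + 8.1283) = 1/278.28 = 0.003593
[CO2*] = α₀ × DIC = 0.003593 × 3.15 = 0.01132 mmol/L = 11.32 μmol/L
pCO2 = [CO2*]/KH = 1.132×10^-5 / 3.162×10^-2 = 358 μatm

pCO2 = 358 μatm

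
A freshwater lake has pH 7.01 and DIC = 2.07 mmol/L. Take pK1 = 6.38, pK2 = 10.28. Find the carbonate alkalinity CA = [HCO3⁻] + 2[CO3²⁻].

CA = 1.68 mmol/L

CA = [HCO3⁻] + 2[CO3²⁻] = (α₁ + 2α₂)·DIC
At pH 7.01: [H⁺]/K1 = 10^-0.63 = 0.23442, K2/[H⁺] = 10^-3.27 = 0.00053703
α₁ = 1/(1 + 0.23442 + 0.00053703) = 1/1.2350 = 0.8097; α₂ = α₁·K2/[H⁺] = 0.0004349
α₁ + 2α₂ = 0.8106
CA = 0.8106 × 2.07 = 1.68 mmol/L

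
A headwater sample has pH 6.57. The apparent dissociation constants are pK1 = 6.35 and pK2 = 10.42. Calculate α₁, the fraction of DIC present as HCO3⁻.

α₁ = 1 / (1 + [H⁺]/K1 + K2/[H⁺]) = 1 / (1 + 10^-0.22 + 10^-3.85)
   = 1 / (1 + 0.60256 + 0.00014125) = 1/1.6027 = 0.6239

α₁ = 0.624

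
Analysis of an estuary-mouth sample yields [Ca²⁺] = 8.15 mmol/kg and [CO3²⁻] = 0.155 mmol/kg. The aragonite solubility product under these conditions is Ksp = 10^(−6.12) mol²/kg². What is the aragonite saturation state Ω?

Ω = 1.67

Ksp = 10^(−6.12) = 7.586×10^-7
Ω = [Ca²⁺][CO3²⁻]/Ksp = (8.15×10^-3)(0.155×10^-3) / 7.586×10^-7 = 1.67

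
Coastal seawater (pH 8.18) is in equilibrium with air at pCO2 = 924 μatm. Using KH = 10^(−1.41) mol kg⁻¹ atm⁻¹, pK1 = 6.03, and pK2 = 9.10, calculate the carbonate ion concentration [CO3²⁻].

[CO2*] = KH · pCO2 = 10^(−1.41) × 924×10^-6 = 3.595×10^-5 mol/kg
α₀ = 1/(1 + K1/[H⁺] + K1K2/[H⁺]²) = 1/(1 + 10^+2.15 + 10^+1.23) = 0.006280
DIC = [CO2*]/α₀ = 3.595×10^-5 / 0.006280 = 5.724 mmol/kg
[CO3²⁻] = α₂·DIC; α₂ = 0.1066, so [CO3²⁻] = 0.1066 × 5.724 = 0.610 mmol/kg

[CO3²⁻] = 0.610 mmol/kg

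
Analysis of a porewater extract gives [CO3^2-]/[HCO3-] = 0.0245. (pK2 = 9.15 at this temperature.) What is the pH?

From K2 = [H⁺][CO3^2-]/[HCO3-]:  pH = pK2 + log₁₀([CO3^2-]/[HCO3-])
log₁₀(0.0245) = -1.611
pH = 9.15 + (-1.611) = 7.54

pH = 7.54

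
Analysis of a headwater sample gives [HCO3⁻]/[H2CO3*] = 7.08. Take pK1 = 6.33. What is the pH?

From K1 = [H⁺][HCO3⁻]/[H2CO3*]:  pH = pK1 + log₁₀([HCO3⁻]/[H2CO3*])
log₁₀(7.08) = +0.850
pH = 6.33 + (+0.850) = 7.18

pH = 7.18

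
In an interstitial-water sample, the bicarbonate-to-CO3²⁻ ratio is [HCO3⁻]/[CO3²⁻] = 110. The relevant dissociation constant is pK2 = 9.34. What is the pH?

From K2 = [H⁺][CO3²⁻]/[HCO3⁻]:  pH = pK2 − log₁₀([HCO3⁻]/[CO3²⁻])
log₁₀(110) = +2.041
pH = 9.34 − (+2.041) = 7.30

pH = 7.30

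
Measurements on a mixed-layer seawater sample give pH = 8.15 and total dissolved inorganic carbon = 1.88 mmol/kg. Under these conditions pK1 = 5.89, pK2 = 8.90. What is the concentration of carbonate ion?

α₂ = 1 / (1 + [H⁺]/K2 + [H⁺]²/(K1K2)) = 1 / (1 + 10^+0.75 + 10^-1.51)
   = 1 / (1 + 5.6234 + 0.030903) = 1/6.6543 = 0.1503
[CO3²⁻] = α₂ × DIC = 0.1503 × 1.88 = 0.283 mmol/kg

[CO3²⁻] = 0.283 mmol/kg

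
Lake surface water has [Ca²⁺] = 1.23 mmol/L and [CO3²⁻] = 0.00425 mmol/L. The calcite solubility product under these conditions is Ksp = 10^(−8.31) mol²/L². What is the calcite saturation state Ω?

Ω = 1.07

Ksp = 10^(−8.31) = 4.898×10^-9
Ω = [Ca²⁺][CO3²⁻]/Ksp = (1.23×10^-3)(0.00425×10^-3) / 4.898×10^-9 = 1.07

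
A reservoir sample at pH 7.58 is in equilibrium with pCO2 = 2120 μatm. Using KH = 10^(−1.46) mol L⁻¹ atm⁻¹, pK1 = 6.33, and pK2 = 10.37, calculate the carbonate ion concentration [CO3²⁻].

[CO3²⁻] = 2.12 μmol/L

[CO2*] = KH · pCO2 = 10^(−1.46) × 2120×10^-6 = 7.351×10^-5 mol/L
α₀ = 1/(1 + K1/[H⁺] + K1K2/[H⁺]²) = 1/(1 + 10^+1.25 + 10^-1.54) = 0.05316
DIC = [CO2*]/α₀ = 7.351×10^-5 / 0.05316 = 1.383 mmol/L
[CO3²⁻] = α₂·DIC; α₂ = 0.001533, so [CO3²⁻] = 0.001533 × 1.383 = 0.00212 mmol/L = 2.12 μmol/L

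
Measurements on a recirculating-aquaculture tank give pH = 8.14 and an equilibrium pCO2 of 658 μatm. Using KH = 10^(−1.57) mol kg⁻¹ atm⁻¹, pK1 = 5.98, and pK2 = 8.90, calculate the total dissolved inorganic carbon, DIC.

DIC = 3.02 mmol/kg

[CO2*] = KH · pCO2 = 10^(−1.57) × 658×10^-6 = 1.771×10^-5 mol/kg
α₀ = 1/(1 + K1/[H⁺] + K1K2/[H⁺]²) = 1/(1 + 10^+2.16 + 10^+1.40) = 0.005860
DIC = [CO2*]/α₀ = 1.771×10^-5 / 0.005860 = 3.02 mmol/kg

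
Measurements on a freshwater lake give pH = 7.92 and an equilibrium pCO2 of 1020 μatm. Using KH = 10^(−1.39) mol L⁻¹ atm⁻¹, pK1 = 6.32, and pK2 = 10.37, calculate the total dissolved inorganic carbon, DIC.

[CO2*] = KH · pCO2 = 10^(−1.39) × 1020×10^-6 = 4.155×10^-5 mol/L
α₀ = 1/(1 + K1/[H⁺] + K1K2/[H⁺]²) = 1/(1 + 10^+1.60 + 10^-0.85) = 0.02442
DIC = [CO2*]/α₀ = 4.155×10^-5 / 0.02442 = 1.70 mmol/L

DIC = 1.70 mmol/L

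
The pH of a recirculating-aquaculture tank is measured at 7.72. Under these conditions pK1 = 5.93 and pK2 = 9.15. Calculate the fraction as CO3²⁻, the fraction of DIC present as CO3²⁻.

α₂ = 1 / (1 + [H⁺]/K2 + [H⁺]²/(K1K2)) = 1 / (1 + 10^+1.43 + 10^-0.36)
   = 1 / (1 + 26.915 + 0.43652) = 1/28.352 = 0.03527

α₂ = 0.0353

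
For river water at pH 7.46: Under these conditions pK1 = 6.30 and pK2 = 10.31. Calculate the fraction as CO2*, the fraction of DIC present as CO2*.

α₀ = 1 / (1 + K1/[H⁺] + K1K2/[H⁺]²) = 1 / (1 + 10^+1.16 + 10^-1.69)
   = 1 / (1 + 14.454 + 0.020417) = 1/15.475 = 0.06462

α₀ = 0.0646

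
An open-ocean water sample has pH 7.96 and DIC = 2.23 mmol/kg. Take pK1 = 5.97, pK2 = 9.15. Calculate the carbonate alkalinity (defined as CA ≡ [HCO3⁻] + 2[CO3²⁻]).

CA = [HCO3⁻] + 2[CO3²⁻] = (α₁ + 2α₂)·DIC
At pH 7.96: [H⁺]/K1 = 10^-1.99 = 0.010233, K2/[H⁺] = 10^-1.19 = 0.064565
α₁ = 1/(1 + 0.010233 + 0.064565) = 1/1.0748 = 0.9304; α₂ = α₁·K2/[H⁺] = 0.06007
α₁ + 2α₂ = 1.0506
CA = 1.0506 × 2.23 = 2.34 mmol/kg

CA = 2.34 mmol/kg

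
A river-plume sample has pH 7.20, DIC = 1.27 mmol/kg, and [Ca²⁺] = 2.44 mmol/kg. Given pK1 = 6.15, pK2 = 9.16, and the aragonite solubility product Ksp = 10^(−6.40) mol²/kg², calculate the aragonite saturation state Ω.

α₂ = 1 / (1 + [H⁺]/K2 + [H⁺]²/(K1K2)) = 1 / (1 + 10^+1.96 + 10^+0.91)
   = 1 / (1 + 91.201 + 8.1283) = 1/100.33 = 0.009967
[CO3²⁻] = α₂ × DIC = 0.009967 × 1.27 = 0.01266 mmol/kg = 12.66 μmol/kg
Ksp = 10^(−6.40) = 3.981×10^-7
Ω = [Ca²⁺][CO3²⁻]/Ksp = (2.44×10^-3)(1.266×10^-5) / 3.981×10^-7 = 0.0776

Ω = 0.0776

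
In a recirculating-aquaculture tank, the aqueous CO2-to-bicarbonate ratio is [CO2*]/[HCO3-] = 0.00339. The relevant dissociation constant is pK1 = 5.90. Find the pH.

From K1 = [H⁺][HCO3-]/[CO2*]:  pH = pK1 − log₁₀([CO2*]/[HCO3-])
log₁₀(0.00339) = -2.470
pH = 5.90 − (-2.470) = 8.37

pH = 8.37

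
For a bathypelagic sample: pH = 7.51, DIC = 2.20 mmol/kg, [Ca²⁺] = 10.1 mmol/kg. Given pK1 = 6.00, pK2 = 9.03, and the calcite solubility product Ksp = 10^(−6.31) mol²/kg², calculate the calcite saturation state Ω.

Ω = 1.29

α₂ = 1 / (1 + [H⁺]/K2 + [H⁺]²/(K1K2)) = 1 / (1 + 10^+1.52 + 10^+0.01)
   = 1 / (1 + 33.113 + 1.0233) = 1/35.136 = 0.02846
[CO3²⁻] = α₂ × DIC = 0.02846 × 2.20 = 0.06261 mmol/kg
Ksp = 10^(−6.31) = 4.898×10^-7
Ω = [Ca²⁺][CO3²⁻]/Ksp = (10.1×10^-3)(6.261×10^-5) / 4.898×10^-7 = 1.29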